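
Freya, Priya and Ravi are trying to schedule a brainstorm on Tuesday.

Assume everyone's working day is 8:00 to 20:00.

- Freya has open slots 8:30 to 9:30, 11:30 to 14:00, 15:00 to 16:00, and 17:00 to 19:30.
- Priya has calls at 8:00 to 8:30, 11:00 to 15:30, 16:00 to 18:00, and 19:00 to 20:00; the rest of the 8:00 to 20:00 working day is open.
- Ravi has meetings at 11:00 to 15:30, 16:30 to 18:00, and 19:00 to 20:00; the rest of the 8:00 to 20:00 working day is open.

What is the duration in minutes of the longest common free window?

60 minutes

Priya free within 08:00–20:00: 08:30–11:00, 15:30–16:00, 18:00–19:00.
Ravi free within 08:00–20:00: 08:00–11:00, 15:30–16:30, 18:00–19:00.
Freya ∩ Priya: 08:30–09:30, 15:30–16:00, 18:00–19:00.
Freya ∩ Priya ∩ Ravi: 08:30–09:30, 15:30–16:00, 18:00–19:00.
Common window lengths: 60, 30, 60 min; longest is 60.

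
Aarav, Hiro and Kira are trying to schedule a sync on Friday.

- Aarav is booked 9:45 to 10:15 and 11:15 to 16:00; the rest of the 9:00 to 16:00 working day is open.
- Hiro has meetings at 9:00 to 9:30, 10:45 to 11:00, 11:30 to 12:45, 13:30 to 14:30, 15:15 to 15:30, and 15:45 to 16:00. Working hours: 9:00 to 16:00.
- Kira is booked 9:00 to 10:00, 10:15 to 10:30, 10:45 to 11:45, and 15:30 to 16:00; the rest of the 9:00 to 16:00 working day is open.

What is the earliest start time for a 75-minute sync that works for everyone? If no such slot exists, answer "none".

none

Aarav free within 09:00–16:00: 09:00–09:45, 10:15–11:15.
Hiro free within 09:00–16:00: 09:30–10:45, 11:00–11:30, 12:45–13:30, 14:30–15:15, 15:30–15:45.
Kira free within 09:00–16:00: 10:00–10:15, 10:30–10:45, 11:45–15:30.
Aarav ∩ Hiro: 09:30–09:45, 10:15–10:45, 11:00–11:15.
Aarav ∩ Hiro ∩ Kira: 10:30–10:45.
Windows ≥ 75 min: (none).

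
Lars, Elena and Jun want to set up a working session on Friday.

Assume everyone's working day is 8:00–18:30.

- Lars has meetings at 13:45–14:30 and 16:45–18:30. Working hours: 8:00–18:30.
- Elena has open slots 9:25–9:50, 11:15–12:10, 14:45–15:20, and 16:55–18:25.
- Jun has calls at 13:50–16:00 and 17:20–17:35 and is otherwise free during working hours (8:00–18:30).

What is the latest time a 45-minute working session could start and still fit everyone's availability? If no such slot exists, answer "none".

11:25

Lars free within 08:00–18:30: 08:00–13:45, 14:30–16:45.
Jun free within 08:00–18:30: 08:00–13:50, 16:00–17:20, 17:35–18:30.
Lars ∩ Elena: 09:25–09:50, 11:15–12:10, 14:45–15:20.
Lars ∩ Elena ∩ Jun: 09:25–09:50, 11:15–12:10.
Windows ≥ 45 min: 11:15–12:10.
Latest start in the last window 11:15–12:10 is 12:10 − 45 min = 11:25.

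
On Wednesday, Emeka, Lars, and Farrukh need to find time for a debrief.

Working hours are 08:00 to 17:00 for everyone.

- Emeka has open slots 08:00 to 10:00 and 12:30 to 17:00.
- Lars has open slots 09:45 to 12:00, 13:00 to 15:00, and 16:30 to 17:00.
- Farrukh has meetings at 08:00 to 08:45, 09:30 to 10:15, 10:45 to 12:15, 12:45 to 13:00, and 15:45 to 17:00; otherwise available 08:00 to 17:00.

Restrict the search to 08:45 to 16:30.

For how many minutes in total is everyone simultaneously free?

Farrukh free within 08:00–17:00: 08:45–09:30, 10:15–10:45, 12:15–12:45, 13:00–15:45.
Emeka ∩ Lars: 09:45–10:00, 13:00–15:00, 16:30–17:00.
Emeka ∩ Lars ∩ Farrukh: 13:00–15:00.
Restricted to 08:45–16:30: 13:00–15:00.
Total common minutes: 120.

120 minutes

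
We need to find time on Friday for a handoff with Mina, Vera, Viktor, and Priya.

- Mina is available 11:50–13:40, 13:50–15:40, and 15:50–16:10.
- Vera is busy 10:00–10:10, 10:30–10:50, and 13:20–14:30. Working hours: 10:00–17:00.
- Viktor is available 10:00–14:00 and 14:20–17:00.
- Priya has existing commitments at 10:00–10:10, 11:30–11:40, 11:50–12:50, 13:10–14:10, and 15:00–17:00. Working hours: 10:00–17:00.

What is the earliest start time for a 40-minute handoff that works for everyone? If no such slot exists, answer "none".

none

Vera free within 10:00–17:00: 10:10–10:30, 10:50–13:20, 14:30–17:00.
Priya free within 10:00–17:00: 10:10–11:30, 11:40–11:50, 12:50–13:10, 14:10–15:00.
Mina ∩ Vera: 11:50–13:20, 14:30–15:40, 15:50–16:10.
Mina ∩ Vera ∩ Viktor: 11:50–13:20, 14:30–15:40, 15:50–16:10.
Mina ∩ Vera ∩ Viktor ∩ Priya: 12:50–13:10, 14:30–15:00.
Windows ≥ 40 min: (none).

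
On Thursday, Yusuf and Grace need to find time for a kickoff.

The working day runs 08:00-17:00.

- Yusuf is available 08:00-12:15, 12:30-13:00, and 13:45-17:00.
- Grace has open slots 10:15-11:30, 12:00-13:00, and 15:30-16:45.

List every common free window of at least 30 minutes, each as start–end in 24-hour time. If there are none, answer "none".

Yusuf ∩ Grace: 10:15–11:30, 12:00–12:15, 12:30–13:00, 15:30–16:45.
Windows ≥ 30 min: 10:15–11:30, 12:30–13:00, 15:30–16:45.

10:15–11:30, 12:30–13:00, 15:30–16:45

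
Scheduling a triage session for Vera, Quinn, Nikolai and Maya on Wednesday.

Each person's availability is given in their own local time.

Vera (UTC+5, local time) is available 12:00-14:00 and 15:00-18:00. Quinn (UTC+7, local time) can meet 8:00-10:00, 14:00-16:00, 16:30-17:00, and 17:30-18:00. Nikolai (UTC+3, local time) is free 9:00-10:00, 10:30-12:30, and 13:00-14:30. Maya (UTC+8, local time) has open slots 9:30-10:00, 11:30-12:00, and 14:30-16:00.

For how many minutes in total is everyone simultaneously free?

30 minutes

Vera → UTC: 07:00–09:00, 10:00–13:00.
Quinn → UTC: 01:00–03:00, 07:00–09:00, 09:30–10:00, 10:30–11:00.
Nikolai → UTC: 06:00–07:00, 07:30–09:30, 10:00–11:30.
Maya → UTC: 01:30–02:00, 03:30–04:00, 06:30–08:00.
Vera ∩ Quinn: 07:00–09:00, 10:30–11:00.
Vera ∩ Quinn ∩ Nikolai: 07:30–09:00, 10:30–11:00.
Vera ∩ Quinn ∩ Nikolai ∩ Maya: 07:30–08:00.
Total common minutes: 30.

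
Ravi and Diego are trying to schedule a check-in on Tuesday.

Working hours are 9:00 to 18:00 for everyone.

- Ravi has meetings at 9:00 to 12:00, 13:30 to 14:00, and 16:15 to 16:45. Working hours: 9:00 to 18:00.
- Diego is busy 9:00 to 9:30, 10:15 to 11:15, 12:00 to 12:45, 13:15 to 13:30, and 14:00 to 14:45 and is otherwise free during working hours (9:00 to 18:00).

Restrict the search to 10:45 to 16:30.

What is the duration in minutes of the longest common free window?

90 minutes

Ravi free within 09:00–18:00: 12:00–13:30, 14:00–16:15, 16:45–18:00.
Diego free within 09:00–18:00: 09:30–10:15, 11:15–12:00, 12:45–13:15, 13:30–14:00, 14:45–18:00.
Ravi ∩ Diego: 12:45–13:15, 14:45–16:15, 16:45–18:00.
Restricted to 10:45–16:30: 12:45–13:15, 14:45–16:15.
Common window lengths: 30, 90 min; longest is 90.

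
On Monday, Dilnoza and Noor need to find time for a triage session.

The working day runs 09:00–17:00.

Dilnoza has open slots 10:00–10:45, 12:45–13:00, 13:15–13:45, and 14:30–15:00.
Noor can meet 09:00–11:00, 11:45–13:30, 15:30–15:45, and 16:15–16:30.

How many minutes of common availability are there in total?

Dilnoza ∩ Noor: 10:00–10:45, 12:45–13:00, 13:15–13:30.
Total common minutes: 45 + 15 + 15 = 75.

75 minutes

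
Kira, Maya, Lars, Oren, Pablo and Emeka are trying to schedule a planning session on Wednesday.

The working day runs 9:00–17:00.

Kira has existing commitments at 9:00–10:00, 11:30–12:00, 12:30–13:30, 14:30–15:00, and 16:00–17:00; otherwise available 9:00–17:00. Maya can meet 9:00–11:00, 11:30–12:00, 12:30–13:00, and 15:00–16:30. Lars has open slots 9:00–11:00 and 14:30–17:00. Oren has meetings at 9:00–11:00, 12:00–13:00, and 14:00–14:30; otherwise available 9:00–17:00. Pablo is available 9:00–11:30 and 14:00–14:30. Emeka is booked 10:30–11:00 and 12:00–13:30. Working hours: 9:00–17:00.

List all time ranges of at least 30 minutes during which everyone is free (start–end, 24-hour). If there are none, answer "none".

Kira free within 09:00–17:00: 10:00–11:30, 12:00–12:30, 13:30–14:30, 15:00–16:00.
Oren free within 09:00–17:00: 11:00–12:00, 13:00–14:00, 14:30–17:00.
Emeka free within 09:00–17:00: 09:00–10:30, 11:00–12:00, 13:30–17:00.
Kira ∩ Maya: 10:00–11:00, 15:00–16:00.
Kira ∩ Maya ∩ Lars: 10:00–11:00, 15:00–16:00.
Kira ∩ Maya ∩ Lars ∩ Oren: 15:00–16:00.
Kira ∩ Maya ∩ Lars ∩ Oren ∩ Pablo: (none).
Kira ∩ Maya ∩ Lars ∩ Oren ∩ Pablo ∩ Emeka: (none).
Windows ≥ 30 min: (none).

none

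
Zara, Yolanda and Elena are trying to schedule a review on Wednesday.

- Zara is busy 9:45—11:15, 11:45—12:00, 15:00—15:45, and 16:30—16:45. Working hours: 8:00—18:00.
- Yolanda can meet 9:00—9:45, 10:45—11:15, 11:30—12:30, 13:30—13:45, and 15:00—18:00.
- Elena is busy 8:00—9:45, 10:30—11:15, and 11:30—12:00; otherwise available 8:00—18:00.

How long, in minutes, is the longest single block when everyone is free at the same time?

75 minutes

Zara free within 08:00–18:00: 08:00–09:45, 11:15–11:45, 12:00–15:00, 15:45–16:30, 16:45–18:00.
Elena free within 08:00–18:00: 09:45–10:30, 11:15–11:30, 12:00–18:00.
Zara ∩ Yolanda: 09:00–09:45, 11:30–11:45, 12:00–12:30, 13:30–13:45, 15:45–16:30, 16:45–18:00.
Zara ∩ Yolanda ∩ Elena: 12:00–12:30, 13:30–13:45, 15:45–16:30, 16:45–18:00.
Common window lengths: 30, 15, 45, 75 min; longest is 75.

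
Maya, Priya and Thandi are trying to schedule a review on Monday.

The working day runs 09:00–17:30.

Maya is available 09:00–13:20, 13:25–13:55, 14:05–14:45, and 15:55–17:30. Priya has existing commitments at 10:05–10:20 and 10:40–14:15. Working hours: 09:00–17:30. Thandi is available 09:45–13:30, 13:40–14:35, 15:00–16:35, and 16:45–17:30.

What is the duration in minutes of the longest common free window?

Priya free within 09:00–17:30: 09:00–10:05, 10:20–10:40, 14:15–17:30.
Maya ∩ Priya: 09:00–10:05, 10:20–10:40, 14:15–14:45, 15:55–17:30.
Maya ∩ Priya ∩ Thandi: 09:45–10:05, 10:20–10:40, 14:15–14:35, 15:55–16:35, 16:45–17:30.
Common window lengths: 20, 20, 20, 40, 45 min; longest is 45.

45 minutes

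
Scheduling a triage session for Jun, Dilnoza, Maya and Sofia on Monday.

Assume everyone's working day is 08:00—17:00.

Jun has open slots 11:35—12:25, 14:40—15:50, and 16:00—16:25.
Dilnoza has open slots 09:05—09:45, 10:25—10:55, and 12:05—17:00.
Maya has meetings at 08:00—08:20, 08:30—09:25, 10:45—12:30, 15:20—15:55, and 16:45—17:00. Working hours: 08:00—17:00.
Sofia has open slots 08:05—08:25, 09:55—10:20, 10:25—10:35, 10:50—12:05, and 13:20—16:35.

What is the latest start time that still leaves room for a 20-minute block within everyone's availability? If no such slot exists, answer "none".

16:05

Maya free within 08:00–17:00: 08:20–08:30, 09:25–10:45, 12:30–15:20, 15:55–16:45.
Jun ∩ Dilnoza: 12:05–12:25, 14:40–15:50, 16:00–16:25.
Jun ∩ Dilnoza ∩ Maya: 14:40–15:20, 16:00–16:25.
Jun ∩ Dilnoza ∩ Maya ∩ Sofia: 14:40–15:20, 16:00–16:25.
Windows ≥ 20 min: 14:40–15:20, 16:00–16:25.
Latest start in the last window 16:00–16:25 is 16:25 − 20 min = 16:05.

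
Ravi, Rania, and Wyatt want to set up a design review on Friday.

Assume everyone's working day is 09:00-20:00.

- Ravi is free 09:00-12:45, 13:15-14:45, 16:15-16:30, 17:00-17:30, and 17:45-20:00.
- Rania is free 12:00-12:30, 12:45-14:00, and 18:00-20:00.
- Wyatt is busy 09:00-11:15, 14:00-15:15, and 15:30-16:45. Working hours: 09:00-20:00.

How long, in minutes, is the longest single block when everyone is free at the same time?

Wyatt free within 09:00–20:00: 11:15–14:00, 15:15–15:30, 16:45–20:00.
Ravi ∩ Rania: 12:00–12:30, 13:15–14:00, 18:00–20:00.
Ravi ∩ Rania ∩ Wyatt: 12:00–12:30, 13:15–14:00, 18:00–20:00.
Common window lengths: 30, 45, 120 min; longest is 120.

120 minutes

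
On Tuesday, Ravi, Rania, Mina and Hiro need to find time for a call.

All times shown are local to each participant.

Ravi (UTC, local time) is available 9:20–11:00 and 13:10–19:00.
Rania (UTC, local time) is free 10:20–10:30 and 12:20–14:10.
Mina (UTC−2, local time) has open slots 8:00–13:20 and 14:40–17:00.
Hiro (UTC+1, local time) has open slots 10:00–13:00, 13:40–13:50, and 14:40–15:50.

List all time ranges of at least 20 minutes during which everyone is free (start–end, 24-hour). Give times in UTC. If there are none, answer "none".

Ravi → UTC: 09:20–11:00, 13:10–19:00.
Rania → UTC: 10:20–10:30, 12:20–14:10.
Mina → UTC: 10:00–15:20, 16:40–19:00.
Hiro → UTC: 09:00–12:00, 12:40–12:50, 13:40–14:50.
Ravi ∩ Rania: 10:20–10:30, 13:10–14:10.
Ravi ∩ Rania ∩ Mina: 10:20–10:30, 13:10–14:10.
Ravi ∩ Rania ∩ Mina ∩ Hiro: 10:20–10:30, 13:40–14:10.
Windows ≥ 20 min: 13:40–14:10.

13:40–14:10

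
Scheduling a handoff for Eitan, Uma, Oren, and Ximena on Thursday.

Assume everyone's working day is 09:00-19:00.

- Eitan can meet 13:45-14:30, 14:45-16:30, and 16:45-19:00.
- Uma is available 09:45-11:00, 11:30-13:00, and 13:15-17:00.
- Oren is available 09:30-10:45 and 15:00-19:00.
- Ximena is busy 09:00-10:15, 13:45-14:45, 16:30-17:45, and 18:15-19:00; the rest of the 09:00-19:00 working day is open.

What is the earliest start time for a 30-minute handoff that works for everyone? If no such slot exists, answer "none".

Ximena free within 09:00–19:00: 10:15–13:45, 14:45–16:30, 17:45–18:15.
Eitan ∩ Uma: 13:45–14:30, 14:45–16:30, 16:45–17:00.
Eitan ∩ Uma ∩ Oren: 15:00–16:30, 16:45–17:00.
Eitan ∩ Uma ∩ Oren ∩ Ximena: 15:00–16:30.
Windows ≥ 30 min: 15:00–16:30.
Earliest such window starts at 15:00.

15:00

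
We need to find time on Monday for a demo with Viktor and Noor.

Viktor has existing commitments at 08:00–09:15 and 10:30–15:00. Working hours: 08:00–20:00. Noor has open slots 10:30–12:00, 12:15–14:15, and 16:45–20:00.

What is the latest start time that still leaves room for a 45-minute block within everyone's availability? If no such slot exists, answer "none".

19:15

Viktor free within 08:00–20:00: 09:15–10:30, 15:00–20:00.
Viktor ∩ Noor: 16:45–20:00.
Windows ≥ 45 min: 16:45–20:00.
Latest start in the last window 16:45–20:00 is 20:00 − 45 min = 19:15.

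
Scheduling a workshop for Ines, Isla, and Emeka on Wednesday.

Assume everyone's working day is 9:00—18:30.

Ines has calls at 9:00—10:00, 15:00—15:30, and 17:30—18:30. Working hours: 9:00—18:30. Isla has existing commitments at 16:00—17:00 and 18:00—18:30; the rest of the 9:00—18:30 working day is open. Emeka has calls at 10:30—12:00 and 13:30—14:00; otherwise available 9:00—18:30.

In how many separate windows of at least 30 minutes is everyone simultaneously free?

Ines free within 09:00–18:30: 10:00–15:00, 15:30–17:30.
Isla free within 09:00–18:30: 09:00–16:00, 17:00–18:00.
Emeka free within 09:00–18:30: 09:00–10:30, 12:00–13:30, 14:00–18:30.
Ines ∩ Isla: 10:00–15:00, 15:30–16:00, 17:00–17:30.
Ines ∩ Isla ∩ Emeka: 10:00–10:30, 12:00–13:30, 14:00–15:00, 15:30–16:00, 17:00–17:30.
Windows ≥ 30 min: 10:00–10:30, 12:00–13:30, 14:00–15:00, 15:30–16:00, 17:00–17:30.
That's 5 windows.

5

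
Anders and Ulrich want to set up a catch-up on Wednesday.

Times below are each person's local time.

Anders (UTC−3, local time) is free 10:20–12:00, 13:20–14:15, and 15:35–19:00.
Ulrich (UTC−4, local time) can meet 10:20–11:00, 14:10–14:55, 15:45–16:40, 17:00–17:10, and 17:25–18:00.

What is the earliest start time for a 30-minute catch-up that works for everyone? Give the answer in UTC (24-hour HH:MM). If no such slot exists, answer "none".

14:20

Anders → UTC: 13:20–15:00, 16:20–17:15, 18:35–22:00.
Ulrich → UTC: 14:20–15:00, 18:10–18:55, 19:45–20:40, 21:00–21:10, 21:25–22:00.
Anders ∩ Ulrich: 14:20–15:00, 18:35–18:55, 19:45–20:40, 21:00–21:10, 21:25–22:00.
Windows ≥ 30 min: 14:20–15:00, 19:45–20:40, 21:25–22:00.
Earliest such window starts at 14:20.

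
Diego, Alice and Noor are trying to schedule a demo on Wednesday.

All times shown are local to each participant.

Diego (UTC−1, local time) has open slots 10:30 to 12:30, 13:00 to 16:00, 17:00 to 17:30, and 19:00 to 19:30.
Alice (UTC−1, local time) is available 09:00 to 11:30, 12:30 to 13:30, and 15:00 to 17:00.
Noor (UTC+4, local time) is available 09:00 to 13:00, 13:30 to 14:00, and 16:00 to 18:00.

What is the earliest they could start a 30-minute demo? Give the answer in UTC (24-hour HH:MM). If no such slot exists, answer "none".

12:00

Diego → UTC: 11:30–13:30, 14:00–17:00, 18:00–18:30, 20:00–20:30.
Alice → UTC: 10:00–12:30, 13:30–14:30, 16:00–18:00.
Noor → UTC: 05:00–09:00, 09:30–10:00, 12:00–14:00.
Diego ∩ Alice: 11:30–12:30, 14:00–14:30, 16:00–17:00.
Diego ∩ Alice ∩ Noor: 12:00–12:30.
Windows ≥ 30 min: 12:00–12:30.
Earliest such window starts at 12:00.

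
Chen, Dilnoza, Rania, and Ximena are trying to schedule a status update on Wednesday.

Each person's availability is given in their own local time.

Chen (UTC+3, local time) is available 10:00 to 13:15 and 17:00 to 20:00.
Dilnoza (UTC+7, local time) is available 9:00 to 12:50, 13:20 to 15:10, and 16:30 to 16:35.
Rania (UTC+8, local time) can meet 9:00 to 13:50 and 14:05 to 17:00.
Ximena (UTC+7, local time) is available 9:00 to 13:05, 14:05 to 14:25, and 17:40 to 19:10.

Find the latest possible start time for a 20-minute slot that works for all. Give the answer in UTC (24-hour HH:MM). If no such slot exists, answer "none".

07:05

Chen → UTC: 07:00–10:15, 14:00–17:00.
Dilnoza → UTC: 02:00–05:50, 06:20–08:10, 09:30–09:35.
Rania → UTC: 01:00–05:50, 06:05–09:00.
Ximena → UTC: 02:00–06:05, 07:05–07:25, 10:40–12:10.
Chen ∩ Dilnoza: 07:00–08:10, 09:30–09:35.
Chen ∩ Dilnoza ∩ Rania: 07:00–08:10.
Chen ∩ Dilnoza ∩ Rania ∩ Ximena: 07:05–07:25.
Windows ≥ 20 min: 07:05–07:25.
Latest start in the last window 07:05–07:25 is 07:25 − 20 min = 07:05.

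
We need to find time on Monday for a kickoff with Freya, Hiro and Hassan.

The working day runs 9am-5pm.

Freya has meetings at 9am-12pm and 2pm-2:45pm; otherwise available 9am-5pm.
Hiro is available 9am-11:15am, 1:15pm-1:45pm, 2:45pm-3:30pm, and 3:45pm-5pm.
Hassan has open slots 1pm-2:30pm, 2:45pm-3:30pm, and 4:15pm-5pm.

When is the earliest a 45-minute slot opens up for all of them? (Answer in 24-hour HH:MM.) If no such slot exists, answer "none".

14:45

Freya free within 09:00–17:00: 12:00–14:00, 14:45–17:00.
Freya ∩ Hiro: 13:15–13:45, 14:45–15:30, 15:45–17:00.
Freya ∩ Hiro ∩ Hassan: 13:15–13:45, 14:45–15:30, 16:15–17:00.
Windows ≥ 45 min: 14:45–15:30, 16:15–17:00.
Earliest such window starts at 14:45.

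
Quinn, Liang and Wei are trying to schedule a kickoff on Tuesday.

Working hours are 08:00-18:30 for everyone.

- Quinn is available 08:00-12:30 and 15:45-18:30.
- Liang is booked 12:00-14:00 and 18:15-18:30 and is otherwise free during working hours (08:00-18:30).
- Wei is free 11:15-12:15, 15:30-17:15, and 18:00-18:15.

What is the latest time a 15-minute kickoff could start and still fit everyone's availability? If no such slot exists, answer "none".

18:00

Liang free within 08:00–18:30: 08:00–12:00, 14:00–18:15.
Quinn ∩ Liang: 08:00–12:00, 15:45–18:15.
Quinn ∩ Liang ∩ Wei: 11:15–12:00, 15:45–17:15, 18:00–18:15.
Windows ≥ 15 min: 11:15–12:00, 15:45–17:15, 18:00–18:15.
Latest start in the last window 18:00–18:15 is 18:15 − 15 min = 18:00.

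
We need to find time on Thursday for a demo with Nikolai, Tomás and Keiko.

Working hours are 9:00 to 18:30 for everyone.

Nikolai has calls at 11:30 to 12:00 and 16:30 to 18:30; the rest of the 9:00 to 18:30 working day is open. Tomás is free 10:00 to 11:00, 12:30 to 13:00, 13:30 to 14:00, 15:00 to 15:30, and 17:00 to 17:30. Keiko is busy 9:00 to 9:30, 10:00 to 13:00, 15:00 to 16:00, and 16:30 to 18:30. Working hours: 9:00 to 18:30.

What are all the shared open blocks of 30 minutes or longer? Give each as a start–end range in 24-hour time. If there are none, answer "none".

13:30–14:00

Nikolai free within 09:00–18:30: 09:00–11:30, 12:00–16:30.
Keiko free within 09:00–18:30: 09:30–10:00, 13:00–15:00, 16:00–16:30.
Nikolai ∩ Tomás: 10:00–11:00, 12:30–13:00, 13:30–14:00, 15:00–15:30.
Nikolai ∩ Tomás ∩ Keiko: 13:30–14:00.
Windows ≥ 30 min: 13:30–14:00.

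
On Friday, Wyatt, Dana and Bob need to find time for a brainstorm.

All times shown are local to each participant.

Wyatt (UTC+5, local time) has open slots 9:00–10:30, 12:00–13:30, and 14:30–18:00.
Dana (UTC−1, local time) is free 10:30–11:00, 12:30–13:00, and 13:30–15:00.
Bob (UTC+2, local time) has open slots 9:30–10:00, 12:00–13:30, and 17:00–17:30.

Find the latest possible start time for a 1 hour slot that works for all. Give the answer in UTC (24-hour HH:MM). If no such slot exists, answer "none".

Wyatt → UTC: 04:00–05:30, 07:00–08:30, 09:30–13:00.
Dana → UTC: 11:30–12:00, 13:30–14:00, 14:30–16:00.
Bob → UTC: 07:30–08:00, 10:00–11:30, 15:00–15:30.
Wyatt ∩ Dana: 11:30–12:00.
Wyatt ∩ Dana ∩ Bob: (none).
Windows ≥ 60 min: (none).

none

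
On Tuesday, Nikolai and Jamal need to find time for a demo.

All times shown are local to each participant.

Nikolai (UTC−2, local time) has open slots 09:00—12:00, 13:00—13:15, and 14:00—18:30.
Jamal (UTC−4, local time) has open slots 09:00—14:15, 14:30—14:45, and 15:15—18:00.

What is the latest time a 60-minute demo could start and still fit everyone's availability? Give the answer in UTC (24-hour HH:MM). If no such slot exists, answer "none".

19:30

Nikolai → UTC: 11:00–14:00, 15:00–15:15, 16:00–20:30.
Jamal → UTC: 13:00–18:15, 18:30–18:45, 19:15–22:00.
Nikolai ∩ Jamal: 13:00–14:00, 15:00–15:15, 16:00–18:15, 18:30–18:45, 19:15–20:30.
Windows ≥ 60 min: 13:00–14:00, 16:00–18:15, 19:15–20:30.
Latest start in the last window 19:15–20:30 is 20:30 − 60 min = 19:30.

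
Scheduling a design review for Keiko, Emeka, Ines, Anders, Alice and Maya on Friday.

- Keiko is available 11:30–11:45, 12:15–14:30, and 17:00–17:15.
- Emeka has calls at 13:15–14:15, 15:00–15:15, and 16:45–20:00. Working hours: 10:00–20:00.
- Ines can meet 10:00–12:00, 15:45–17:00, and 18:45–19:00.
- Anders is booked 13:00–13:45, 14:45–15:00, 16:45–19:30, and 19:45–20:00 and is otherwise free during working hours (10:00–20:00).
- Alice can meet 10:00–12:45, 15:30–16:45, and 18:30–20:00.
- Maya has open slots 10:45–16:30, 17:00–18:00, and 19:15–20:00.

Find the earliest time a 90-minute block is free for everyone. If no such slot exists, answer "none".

Emeka free within 10:00–20:00: 10:00–13:15, 14:15–15:00, 15:15–16:45.
Anders free within 10:00–20:00: 10:00–13:00, 13:45–14:45, 15:00–16:45, 19:30–19:45.
Keiko ∩ Emeka: 11:30–11:45, 12:15–13:15, 14:15–14:30.
Keiko ∩ Emeka ∩ Ines: 11:30–11:45.
Keiko ∩ Emeka ∩ Ines ∩ Anders: 11:30–11:45.
Keiko ∩ Emeka ∩ Ines ∩ Anders ∩ Alice: 11:30–11:45.
Keiko ∩ Emeka ∩ Ines ∩ Anders ∩ Alice ∩ Maya: 11:30–11:45.
Windows ≥ 90 min: (none).

none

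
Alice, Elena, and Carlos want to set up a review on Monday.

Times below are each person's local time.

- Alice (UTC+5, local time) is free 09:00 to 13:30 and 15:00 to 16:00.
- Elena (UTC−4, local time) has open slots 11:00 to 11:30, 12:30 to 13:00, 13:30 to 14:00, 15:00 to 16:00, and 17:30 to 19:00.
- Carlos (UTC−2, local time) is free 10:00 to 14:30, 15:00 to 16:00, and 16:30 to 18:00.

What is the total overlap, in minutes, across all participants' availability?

Alice → UTC: 04:00–08:30, 10:00–11:00.
Elena → UTC: 15:00–15:30, 16:30–17:00, 17:30–18:00, 19:00–20:00, 21:30–23:00.
Carlos → UTC: 12:00–16:30, 17:00–18:00, 18:30–20:00.
Alice ∩ Elena: (none).
Alice ∩ Elena ∩ Carlos: (none).
Total common minutes: 0.

0 minutes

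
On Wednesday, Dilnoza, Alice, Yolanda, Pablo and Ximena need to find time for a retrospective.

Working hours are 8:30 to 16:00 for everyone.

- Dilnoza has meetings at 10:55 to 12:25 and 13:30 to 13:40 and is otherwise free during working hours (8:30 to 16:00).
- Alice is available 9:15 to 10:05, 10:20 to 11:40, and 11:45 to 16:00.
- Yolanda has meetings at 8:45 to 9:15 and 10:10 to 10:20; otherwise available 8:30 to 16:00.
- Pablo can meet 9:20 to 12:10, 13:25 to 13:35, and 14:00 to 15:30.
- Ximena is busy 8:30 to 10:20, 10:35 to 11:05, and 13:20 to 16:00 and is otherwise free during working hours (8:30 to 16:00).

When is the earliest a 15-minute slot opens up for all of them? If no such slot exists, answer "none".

Dilnoza free within 08:30–16:00: 08:30–10:55, 12:25–13:30, 13:40–16:00.
Yolanda free within 08:30–16:00: 08:30–08:45, 09:15–10:10, 10:20–16:00.
Ximena free within 08:30–16:00: 10:20–10:35, 11:05–13:20.
Dilnoza ∩ Alice: 09:15–10:05, 10:20–10:55, 12:25–13:30, 13:40–16:00.
Dilnoza ∩ Alice ∩ Yolanda: 09:15–10:05, 10:20–10:55, 12:25–13:30, 13:40–16:00.
Dilnoza ∩ Alice ∩ Yolanda ∩ Pablo: 09:20–10:05, 10:20–10:55, 13:25–13:30, 14:00–15:30.
Dilnoza ∩ Alice ∩ Yolanda ∩ Pablo ∩ Ximena: 10:20–10:35.
Windows ≥ 15 min: 10:20–10:35.
Earliest such window starts at 10:20.

10:20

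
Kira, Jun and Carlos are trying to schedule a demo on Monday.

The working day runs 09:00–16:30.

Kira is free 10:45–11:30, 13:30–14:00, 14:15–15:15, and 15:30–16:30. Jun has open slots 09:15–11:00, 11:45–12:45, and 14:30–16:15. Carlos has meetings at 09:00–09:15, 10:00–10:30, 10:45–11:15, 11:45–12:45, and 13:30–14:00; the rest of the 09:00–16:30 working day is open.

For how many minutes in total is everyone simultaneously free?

Carlos free within 09:00–16:30: 09:15–10:00, 10:30–10:45, 11:15–11:45, 12:45–13:30, 14:00–16:30.
Kira ∩ Jun: 10:45–11:00, 14:30–15:15, 15:30–16:15.
Kira ∩ Jun ∩ Carlos: 14:30–15:15, 15:30–16:15.
Total common minutes: 45 + 45 = 90.

90 minutes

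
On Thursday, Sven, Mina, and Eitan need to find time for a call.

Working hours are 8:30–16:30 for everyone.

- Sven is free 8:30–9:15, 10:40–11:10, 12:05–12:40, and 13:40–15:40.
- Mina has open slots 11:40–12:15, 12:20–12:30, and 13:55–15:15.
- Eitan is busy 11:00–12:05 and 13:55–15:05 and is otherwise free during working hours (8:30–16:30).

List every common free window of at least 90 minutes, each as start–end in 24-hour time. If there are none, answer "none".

none

Eitan free within 08:30–16:30: 08:30–11:00, 12:05–13:55, 15:05–16:30.
Sven ∩ Mina: 12:05–12:15, 12:20–12:30, 13:55–15:15.
Sven ∩ Mina ∩ Eitan: 12:05–12:15, 12:20–12:30, 15:05–15:15.
Windows ≥ 90 min: (none).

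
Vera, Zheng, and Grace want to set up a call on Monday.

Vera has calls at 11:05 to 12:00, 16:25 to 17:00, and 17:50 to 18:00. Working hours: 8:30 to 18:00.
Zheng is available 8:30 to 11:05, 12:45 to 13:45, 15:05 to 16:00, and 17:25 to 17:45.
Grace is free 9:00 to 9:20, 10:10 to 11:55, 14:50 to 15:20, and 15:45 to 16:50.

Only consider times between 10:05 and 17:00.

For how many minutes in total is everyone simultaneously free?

Vera free within 08:30–18:00: 08:30–11:05, 12:00–16:25, 17:00–17:50.
Vera ∩ Zheng: 08:30–11:05, 12:45–13:45, 15:05–16:00, 17:25–17:45.
Vera ∩ Zheng ∩ Grace: 09:00–09:20, 10:10–11:05, 15:05–15:20, 15:45–16:00.
Restricted to 10:05–17:00: 10:10–11:05, 15:05–15:20, 15:45–16:00.
Total common minutes: 55 + 15 + 15 = 85.

85 minutes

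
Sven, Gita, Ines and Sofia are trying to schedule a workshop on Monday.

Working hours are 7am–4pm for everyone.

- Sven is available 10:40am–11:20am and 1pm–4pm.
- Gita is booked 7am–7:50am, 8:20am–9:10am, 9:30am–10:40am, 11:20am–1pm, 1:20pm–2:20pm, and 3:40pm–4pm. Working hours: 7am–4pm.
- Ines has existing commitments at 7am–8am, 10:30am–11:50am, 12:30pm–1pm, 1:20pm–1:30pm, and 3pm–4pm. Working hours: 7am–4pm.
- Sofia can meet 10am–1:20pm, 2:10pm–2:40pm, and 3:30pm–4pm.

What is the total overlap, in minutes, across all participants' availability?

40 minutes

Gita free within 07:00–16:00: 07:50–08:20, 09:10–09:30, 10:40–11:20, 13:00–13:20, 14:20–15:40.
Ines free within 07:00–16:00: 08:00–10:30, 11:50–12:30, 13:00–13:20, 13:30–15:00.
Sven ∩ Gita: 10:40–11:20, 13:00–13:20, 14:20–15:40.
Sven ∩ Gita ∩ Ines: 13:00–13:20, 14:20–15:00.
Sven ∩ Gita ∩ Ines ∩ Sofia: 13:00–13:20, 14:20–14:40.
Total common minutes: 20 + 20 = 40.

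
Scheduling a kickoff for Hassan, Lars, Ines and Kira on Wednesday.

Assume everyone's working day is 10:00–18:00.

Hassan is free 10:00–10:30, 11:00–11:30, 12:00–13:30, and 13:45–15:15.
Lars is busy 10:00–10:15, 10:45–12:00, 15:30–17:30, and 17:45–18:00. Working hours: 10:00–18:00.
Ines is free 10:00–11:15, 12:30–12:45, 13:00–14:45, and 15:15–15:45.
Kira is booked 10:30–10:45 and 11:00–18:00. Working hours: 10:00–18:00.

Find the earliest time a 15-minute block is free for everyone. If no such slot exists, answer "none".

Lars free within 10:00–18:00: 10:15–10:45, 12:00–15:30, 17:30–17:45.
Kira free within 10:00–18:00: 10:00–10:30, 10:45–11:00.
Hassan ∩ Lars: 10:15–10:30, 12:00–13:30, 13:45–15:15.
Hassan ∩ Lars ∩ Ines: 10:15–10:30, 12:30–12:45, 13:00–13:30, 13:45–14:45.
Hassan ∩ Lars ∩ Ines ∩ Kira: 10:15–10:30.
Windows ≥ 15 min: 10:15–10:30.
Earliest such window starts at 10:15.

10:15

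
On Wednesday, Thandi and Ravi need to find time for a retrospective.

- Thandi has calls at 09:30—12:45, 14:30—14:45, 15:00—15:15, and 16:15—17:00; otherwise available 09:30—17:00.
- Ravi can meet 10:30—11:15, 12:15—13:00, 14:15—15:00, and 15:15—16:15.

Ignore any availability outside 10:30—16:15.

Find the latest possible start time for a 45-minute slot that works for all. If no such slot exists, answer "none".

15:30

Thandi free within 09:30–17:00: 12:45–14:30, 14:45–15:00, 15:15–16:15.
Thandi ∩ Ravi: 12:45–13:00, 14:15–14:30, 14:45–15:00, 15:15–16:15.
Restricted to 10:30–16:15: 12:45–13:00, 14:15–14:30, 14:45–15:00, 15:15–16:15.
Windows ≥ 45 min: 15:15–16:15.
Latest start in the last window 15:15–16:15 is 16:15 − 45 min = 15:30.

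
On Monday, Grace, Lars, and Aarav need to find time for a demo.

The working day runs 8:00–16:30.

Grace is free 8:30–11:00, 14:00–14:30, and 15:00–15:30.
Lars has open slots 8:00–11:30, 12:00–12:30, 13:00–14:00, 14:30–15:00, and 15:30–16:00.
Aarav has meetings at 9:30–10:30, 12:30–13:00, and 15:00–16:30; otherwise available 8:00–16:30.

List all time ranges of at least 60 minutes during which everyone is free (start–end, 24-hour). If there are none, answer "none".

Aarav free within 08:00–16:30: 08:00–09:30, 10:30–12:30, 13:00–15:00.
Grace ∩ Lars: 08:30–11:00.
Grace ∩ Lars ∩ Aarav: 08:30–09:30, 10:30–11:00.
Windows ≥ 60 min: 08:30–09:30.

08:30–09:30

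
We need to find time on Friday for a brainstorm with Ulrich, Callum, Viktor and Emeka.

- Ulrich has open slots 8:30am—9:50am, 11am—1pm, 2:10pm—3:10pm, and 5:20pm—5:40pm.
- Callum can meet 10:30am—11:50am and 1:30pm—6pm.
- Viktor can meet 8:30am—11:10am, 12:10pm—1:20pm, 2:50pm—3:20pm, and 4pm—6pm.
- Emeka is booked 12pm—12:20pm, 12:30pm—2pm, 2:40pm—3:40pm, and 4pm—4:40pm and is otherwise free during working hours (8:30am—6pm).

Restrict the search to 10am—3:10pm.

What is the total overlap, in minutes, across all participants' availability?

Emeka free within 08:30–18:00: 08:30–12:00, 12:20–12:30, 14:00–14:40, 15:40–16:00, 16:40–18:00.
Ulrich ∩ Callum: 11:00–11:50, 14:10–15:10, 17:20–17:40.
Ulrich ∩ Callum ∩ Viktor: 11:00–11:10, 14:50–15:10, 17:20–17:40.
Ulrich ∩ Callum ∩ Viktor ∩ Emeka: 11:00–11:10, 17:20–17:40.
Restricted to 10:00–15:10: 11:00–11:10.
Total common minutes: 10.

10 minutes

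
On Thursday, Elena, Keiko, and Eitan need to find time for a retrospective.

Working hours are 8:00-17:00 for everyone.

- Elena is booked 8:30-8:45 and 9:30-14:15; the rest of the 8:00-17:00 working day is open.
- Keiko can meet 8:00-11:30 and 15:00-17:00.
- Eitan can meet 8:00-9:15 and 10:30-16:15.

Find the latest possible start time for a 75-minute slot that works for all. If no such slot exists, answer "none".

15:00

Elena free within 08:00–17:00: 08:00–08:30, 08:45–09:30, 14:15–17:00.
Elena ∩ Keiko: 08:00–08:30, 08:45–09:30, 15:00–17:00.
Elena ∩ Keiko ∩ Eitan: 08:00–08:30, 08:45–09:15, 15:00–16:15.
Windows ≥ 75 min: 15:00–16:15.
Latest start in the last window 15:00–16:15 is 16:15 − 75 min = 15:00.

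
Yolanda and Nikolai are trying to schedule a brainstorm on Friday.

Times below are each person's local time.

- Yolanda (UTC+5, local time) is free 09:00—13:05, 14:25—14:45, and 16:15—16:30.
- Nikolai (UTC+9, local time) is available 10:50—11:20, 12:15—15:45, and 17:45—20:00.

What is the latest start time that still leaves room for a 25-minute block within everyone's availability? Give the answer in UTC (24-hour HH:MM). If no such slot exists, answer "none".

06:20

Yolanda → UTC: 04:00–08:05, 09:25–09:45, 11:15–11:30.
Nikolai → UTC: 01:50–02:20, 03:15–06:45, 08:45–11:00.
Yolanda ∩ Nikolai: 04:00–06:45, 09:25–09:45.
Windows ≥ 25 min: 04:00–06:45.
Latest start in the last window 04:00–06:45 is 06:45 − 25 min = 06:20.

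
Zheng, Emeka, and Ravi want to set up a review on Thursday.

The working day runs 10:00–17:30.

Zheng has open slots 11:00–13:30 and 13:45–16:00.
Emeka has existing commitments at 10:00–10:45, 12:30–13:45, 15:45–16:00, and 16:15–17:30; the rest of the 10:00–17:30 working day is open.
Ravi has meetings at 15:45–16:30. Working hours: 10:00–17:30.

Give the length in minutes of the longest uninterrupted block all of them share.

120 minutes

Emeka free within 10:00–17:30: 10:45–12:30, 13:45–15:45, 16:00–16:15.
Ravi free within 10:00–17:30: 10:00–15:45, 16:30–17:30.
Zheng ∩ Emeka: 11:00–12:30, 13:45–15:45.
Zheng ∩ Emeka ∩ Ravi: 11:00–12:30, 13:45–15:45.
Common window lengths: 90, 120 min; longest is 120.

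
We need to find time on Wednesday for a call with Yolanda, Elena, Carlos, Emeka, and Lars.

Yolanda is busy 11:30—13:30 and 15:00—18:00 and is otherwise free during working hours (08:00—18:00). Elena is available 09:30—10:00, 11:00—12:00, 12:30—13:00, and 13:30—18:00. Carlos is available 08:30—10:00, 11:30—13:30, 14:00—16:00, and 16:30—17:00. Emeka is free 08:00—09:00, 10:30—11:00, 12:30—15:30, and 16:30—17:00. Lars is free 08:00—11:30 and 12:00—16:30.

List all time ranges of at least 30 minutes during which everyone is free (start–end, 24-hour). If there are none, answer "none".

Yolanda free within 08:00–18:00: 08:00–11:30, 13:30–15:00.
Yolanda ∩ Elena: 09:30–10:00, 11:00–11:30, 13:30–15:00.
Yolanda ∩ Elena ∩ Carlos: 09:30–10:00, 14:00–15:00.
Yolanda ∩ Elena ∩ Carlos ∩ Emeka: 14:00–15:00.
Yolanda ∩ Elena ∩ Carlos ∩ Emeka ∩ Lars: 14:00–15:00.
Windows ≥ 30 min: 14:00–15:00.

14:00–15:00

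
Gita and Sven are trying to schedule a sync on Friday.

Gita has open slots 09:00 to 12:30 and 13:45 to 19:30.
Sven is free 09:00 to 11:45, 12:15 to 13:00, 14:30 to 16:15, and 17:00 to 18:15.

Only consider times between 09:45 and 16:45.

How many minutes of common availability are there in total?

Gita ∩ Sven: 09:00–11:45, 12:15–12:30, 14:30–16:15, 17:00–18:15.
Restricted to 09:45–16:45: 09:45–11:45, 12:15–12:30, 14:30–16:15.
Total common minutes: 120 + 15 + 105 = 240.

240 minutes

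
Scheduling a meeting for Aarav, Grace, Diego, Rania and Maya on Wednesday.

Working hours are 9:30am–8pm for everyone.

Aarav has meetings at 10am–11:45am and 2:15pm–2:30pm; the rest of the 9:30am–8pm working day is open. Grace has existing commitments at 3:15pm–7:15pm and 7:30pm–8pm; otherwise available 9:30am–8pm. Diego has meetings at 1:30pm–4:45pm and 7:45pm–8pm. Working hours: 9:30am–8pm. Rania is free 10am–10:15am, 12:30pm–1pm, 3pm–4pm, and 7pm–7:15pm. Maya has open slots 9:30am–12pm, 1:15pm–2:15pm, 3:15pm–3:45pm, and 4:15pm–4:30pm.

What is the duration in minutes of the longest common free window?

0 minutes

Aarav free within 09:30–20:00: 09:30–10:00, 11:45–14:15, 14:30–20:00.
Grace free within 09:30–20:00: 09:30–15:15, 19:15–19:30.
Diego free within 09:30–20:00: 09:30–13:30, 16:45–19:45.
Aarav ∩ Grace: 09:30–10:00, 11:45–14:15, 14:30–15:15, 19:15–19:30.
Aarav ∩ Grace ∩ Diego: 09:30–10:00, 11:45–13:30, 19:15–19:30.
Aarav ∩ Grace ∩ Diego ∩ Rania: 12:30–13:00.
Aarav ∩ Grace ∩ Diego ∩ Rania ∩ Maya: (none).
No common window.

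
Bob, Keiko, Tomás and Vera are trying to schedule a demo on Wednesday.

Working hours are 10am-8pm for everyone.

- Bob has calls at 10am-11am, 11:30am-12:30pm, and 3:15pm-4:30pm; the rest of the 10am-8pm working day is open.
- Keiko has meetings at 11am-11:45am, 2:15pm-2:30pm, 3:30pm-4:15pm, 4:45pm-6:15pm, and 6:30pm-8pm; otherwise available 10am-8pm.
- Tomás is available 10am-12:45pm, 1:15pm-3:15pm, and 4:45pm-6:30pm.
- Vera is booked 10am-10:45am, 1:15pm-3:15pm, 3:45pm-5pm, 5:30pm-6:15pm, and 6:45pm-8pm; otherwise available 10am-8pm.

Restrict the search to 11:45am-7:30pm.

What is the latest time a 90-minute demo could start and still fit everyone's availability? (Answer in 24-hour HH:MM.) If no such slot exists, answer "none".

Bob free within 10:00–20:00: 11:00–11:30, 12:30–15:15, 16:30–20:00.
Keiko free within 10:00–20:00: 10:00–11:00, 11:45–14:15, 14:30–15:30, 16:15–16:45, 18:15–18:30.
Vera free within 10:00–20:00: 10:45–13:15, 15:15–15:45, 17:00–17:30, 18:15–18:45.
Bob ∩ Keiko: 12:30–14:15, 14:30–15:15, 16:30–16:45, 18:15–18:30.
Bob ∩ Keiko ∩ Tomás: 12:30–12:45, 13:15–14:15, 14:30–15:15, 18:15–18:30.
Bob ∩ Keiko ∩ Tomás ∩ Vera: 12:30–12:45, 18:15–18:30.
Restricted to 11:45–19:30: 12:30–12:45, 18:15–18:30.
Windows ≥ 90 min: (none).

none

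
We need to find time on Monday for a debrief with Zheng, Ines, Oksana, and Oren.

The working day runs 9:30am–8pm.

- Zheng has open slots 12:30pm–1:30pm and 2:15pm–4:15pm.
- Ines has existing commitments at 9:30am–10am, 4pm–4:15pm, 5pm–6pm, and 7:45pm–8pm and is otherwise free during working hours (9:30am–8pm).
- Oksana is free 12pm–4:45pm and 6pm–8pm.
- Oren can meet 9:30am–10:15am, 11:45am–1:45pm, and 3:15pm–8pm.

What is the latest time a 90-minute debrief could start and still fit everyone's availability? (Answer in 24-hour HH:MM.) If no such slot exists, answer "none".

none

Ines free within 09:30–20:00: 10:00–16:00, 16:15–17:00, 18:00–19:45.
Zheng ∩ Ines: 12:30–13:30, 14:15–16:00.
Zheng ∩ Ines ∩ Oksana: 12:30–13:30, 14:15–16:00.
Zheng ∩ Ines ∩ Oksana ∩ Oren: 12:30–13:30, 15:15–16:00.
Windows ≥ 90 min: (none).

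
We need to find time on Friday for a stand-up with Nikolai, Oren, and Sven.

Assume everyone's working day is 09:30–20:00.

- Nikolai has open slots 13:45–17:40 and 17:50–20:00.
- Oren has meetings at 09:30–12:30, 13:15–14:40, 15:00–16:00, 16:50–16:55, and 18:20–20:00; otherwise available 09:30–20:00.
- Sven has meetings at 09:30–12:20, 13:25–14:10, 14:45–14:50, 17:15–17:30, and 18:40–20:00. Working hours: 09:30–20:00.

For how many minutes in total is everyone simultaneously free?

125 minutes

Oren free within 09:30–20:00: 12:30–13:15, 14:40–15:00, 16:00–16:50, 16:55–18:20.
Sven free within 09:30–20:00: 12:20–13:25, 14:10–14:45, 14:50–17:15, 17:30–18:40.
Nikolai ∩ Oren: 14:40–15:00, 16:00–16:50, 16:55–17:40, 17:50–18:20.
Nikolai ∩ Oren ∩ Sven: 14:40–14:45, 14:50–15:00, 16:00–16:50, 16:55–17:15, 17:30–17:40, 17:50–18:20.
Total common minutes: 5 + 10 + 50 + 20 + 10 + 30 = 125.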